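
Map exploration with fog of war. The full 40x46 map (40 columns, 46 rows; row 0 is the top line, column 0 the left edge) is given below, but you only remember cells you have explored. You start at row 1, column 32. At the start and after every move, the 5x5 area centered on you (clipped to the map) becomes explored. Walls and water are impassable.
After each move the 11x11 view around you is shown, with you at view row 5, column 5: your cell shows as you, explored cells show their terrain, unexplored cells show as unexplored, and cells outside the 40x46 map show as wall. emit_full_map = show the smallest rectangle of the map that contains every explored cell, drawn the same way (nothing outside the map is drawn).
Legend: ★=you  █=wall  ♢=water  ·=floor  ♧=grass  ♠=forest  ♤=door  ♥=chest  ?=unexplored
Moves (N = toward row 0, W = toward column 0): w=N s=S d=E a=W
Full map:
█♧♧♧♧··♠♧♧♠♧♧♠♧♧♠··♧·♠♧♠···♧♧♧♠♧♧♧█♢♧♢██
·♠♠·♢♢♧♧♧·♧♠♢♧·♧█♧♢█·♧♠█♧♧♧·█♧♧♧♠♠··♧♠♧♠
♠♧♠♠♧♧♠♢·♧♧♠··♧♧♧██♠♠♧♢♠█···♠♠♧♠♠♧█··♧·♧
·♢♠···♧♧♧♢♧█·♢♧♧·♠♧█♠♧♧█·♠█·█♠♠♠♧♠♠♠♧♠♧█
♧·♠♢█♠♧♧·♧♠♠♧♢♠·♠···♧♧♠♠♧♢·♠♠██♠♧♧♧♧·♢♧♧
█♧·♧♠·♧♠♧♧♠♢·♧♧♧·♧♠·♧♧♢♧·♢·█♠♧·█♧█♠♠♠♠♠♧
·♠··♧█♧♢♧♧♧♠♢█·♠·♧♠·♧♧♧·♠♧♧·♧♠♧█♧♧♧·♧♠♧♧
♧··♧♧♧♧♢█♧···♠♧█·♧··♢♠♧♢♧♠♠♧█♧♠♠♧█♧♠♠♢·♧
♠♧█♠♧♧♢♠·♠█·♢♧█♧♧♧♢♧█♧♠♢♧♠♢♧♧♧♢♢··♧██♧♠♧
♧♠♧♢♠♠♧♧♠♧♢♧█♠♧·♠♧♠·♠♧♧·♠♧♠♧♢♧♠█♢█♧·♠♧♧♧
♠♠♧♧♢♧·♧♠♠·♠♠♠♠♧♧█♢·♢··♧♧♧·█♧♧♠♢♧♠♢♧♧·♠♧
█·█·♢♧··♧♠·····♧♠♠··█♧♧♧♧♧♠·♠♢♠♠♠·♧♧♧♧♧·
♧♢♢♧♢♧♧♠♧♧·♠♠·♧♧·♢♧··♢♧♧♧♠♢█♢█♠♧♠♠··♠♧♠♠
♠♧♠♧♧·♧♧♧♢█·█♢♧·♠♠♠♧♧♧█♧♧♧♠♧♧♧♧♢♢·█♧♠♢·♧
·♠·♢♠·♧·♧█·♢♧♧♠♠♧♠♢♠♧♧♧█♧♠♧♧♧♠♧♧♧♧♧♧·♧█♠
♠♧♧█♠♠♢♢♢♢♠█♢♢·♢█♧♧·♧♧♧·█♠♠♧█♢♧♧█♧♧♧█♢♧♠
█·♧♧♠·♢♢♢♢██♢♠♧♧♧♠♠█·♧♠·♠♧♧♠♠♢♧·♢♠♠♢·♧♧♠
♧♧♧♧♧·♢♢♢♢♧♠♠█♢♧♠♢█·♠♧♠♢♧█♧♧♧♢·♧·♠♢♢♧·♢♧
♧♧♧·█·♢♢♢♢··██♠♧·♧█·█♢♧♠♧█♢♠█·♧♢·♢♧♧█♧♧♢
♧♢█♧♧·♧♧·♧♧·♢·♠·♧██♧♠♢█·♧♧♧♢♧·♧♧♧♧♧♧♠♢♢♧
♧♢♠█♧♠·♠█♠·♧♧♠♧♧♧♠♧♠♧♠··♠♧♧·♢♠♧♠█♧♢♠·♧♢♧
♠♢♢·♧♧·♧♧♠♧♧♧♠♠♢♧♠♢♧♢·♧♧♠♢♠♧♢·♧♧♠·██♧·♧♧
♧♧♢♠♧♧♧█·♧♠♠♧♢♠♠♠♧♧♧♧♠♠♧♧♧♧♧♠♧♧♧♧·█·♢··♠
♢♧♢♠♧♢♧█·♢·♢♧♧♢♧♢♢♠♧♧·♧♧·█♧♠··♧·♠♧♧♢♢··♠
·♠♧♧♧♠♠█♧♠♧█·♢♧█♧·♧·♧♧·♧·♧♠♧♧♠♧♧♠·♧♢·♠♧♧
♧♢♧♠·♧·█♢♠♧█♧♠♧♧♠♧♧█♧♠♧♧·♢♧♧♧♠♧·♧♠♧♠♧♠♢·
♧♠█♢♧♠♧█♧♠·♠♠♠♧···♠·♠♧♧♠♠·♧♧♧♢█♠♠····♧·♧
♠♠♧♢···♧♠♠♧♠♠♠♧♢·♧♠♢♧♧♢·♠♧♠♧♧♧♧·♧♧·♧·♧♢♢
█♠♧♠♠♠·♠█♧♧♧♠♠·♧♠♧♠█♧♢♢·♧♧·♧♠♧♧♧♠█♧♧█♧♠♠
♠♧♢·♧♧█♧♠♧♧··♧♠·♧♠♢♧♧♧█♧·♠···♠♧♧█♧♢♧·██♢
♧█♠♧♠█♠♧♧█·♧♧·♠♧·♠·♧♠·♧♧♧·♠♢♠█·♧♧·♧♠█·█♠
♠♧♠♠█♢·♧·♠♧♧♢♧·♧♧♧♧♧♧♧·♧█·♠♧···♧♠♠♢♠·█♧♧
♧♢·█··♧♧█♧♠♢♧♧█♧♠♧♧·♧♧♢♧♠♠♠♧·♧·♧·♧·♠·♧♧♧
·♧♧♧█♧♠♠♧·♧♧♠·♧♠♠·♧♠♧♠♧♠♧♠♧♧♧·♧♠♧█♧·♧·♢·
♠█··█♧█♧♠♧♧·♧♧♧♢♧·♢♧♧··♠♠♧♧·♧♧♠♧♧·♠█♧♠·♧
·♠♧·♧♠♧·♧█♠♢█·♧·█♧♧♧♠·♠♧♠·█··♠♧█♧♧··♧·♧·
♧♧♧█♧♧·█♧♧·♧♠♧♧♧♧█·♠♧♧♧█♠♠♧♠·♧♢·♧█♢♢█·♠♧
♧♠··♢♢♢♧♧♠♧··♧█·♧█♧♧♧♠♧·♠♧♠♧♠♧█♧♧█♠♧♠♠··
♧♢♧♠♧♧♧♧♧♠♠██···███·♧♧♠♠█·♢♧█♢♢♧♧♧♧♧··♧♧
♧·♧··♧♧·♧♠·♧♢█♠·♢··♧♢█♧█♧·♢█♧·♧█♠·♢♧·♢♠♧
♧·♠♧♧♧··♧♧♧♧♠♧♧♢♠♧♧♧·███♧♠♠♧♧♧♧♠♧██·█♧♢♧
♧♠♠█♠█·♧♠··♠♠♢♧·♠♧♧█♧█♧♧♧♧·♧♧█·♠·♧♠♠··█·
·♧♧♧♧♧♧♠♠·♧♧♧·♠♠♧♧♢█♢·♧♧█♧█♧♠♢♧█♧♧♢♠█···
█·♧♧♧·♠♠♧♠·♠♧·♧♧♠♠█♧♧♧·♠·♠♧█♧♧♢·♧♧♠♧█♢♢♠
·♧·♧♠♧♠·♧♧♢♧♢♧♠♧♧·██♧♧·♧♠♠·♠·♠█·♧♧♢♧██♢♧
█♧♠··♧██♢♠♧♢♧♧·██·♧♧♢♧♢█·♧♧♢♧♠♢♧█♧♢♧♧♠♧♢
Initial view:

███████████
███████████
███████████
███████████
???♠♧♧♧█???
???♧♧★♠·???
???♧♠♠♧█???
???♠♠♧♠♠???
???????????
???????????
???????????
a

███████████
███████████
███████████
███████████
???♧♠♧♧♧█??
???♧♧★♠♠·??
???♠♧♠♠♧█??
???♠♠♠♧♠♠??
???????????
???????????
???????????

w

███████████
███████████
███████████
███████████
███████████
???♧♠★♧♧█??
???♧♧♧♠♠·??
???♠♧♠♠♧█??
???♠♠♠♧♠♠??
???????????
???????????

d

███████████
███████████
███████████
███████████
███████████
??♧♠♧★♧█???
??♧♧♧♠♠·???
??♠♧♠♠♧█???
??♠♠♠♧♠♠???
???????????
???????????

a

███████████
███████████
███████████
███████████
███████████
???♧♠★♧♧█??
???♧♧♧♠♠·??
???♠♧♠♠♧█??
???♠♠♠♧♠♠??
???????????
???????????

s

███████████
███████████
███████████
███████████
???♧♠♧♧♧█??
???♧♧★♠♠·??
???♠♧♠♠♧█??
???♠♠♠♧♠♠??
???????????
???????????
???????????


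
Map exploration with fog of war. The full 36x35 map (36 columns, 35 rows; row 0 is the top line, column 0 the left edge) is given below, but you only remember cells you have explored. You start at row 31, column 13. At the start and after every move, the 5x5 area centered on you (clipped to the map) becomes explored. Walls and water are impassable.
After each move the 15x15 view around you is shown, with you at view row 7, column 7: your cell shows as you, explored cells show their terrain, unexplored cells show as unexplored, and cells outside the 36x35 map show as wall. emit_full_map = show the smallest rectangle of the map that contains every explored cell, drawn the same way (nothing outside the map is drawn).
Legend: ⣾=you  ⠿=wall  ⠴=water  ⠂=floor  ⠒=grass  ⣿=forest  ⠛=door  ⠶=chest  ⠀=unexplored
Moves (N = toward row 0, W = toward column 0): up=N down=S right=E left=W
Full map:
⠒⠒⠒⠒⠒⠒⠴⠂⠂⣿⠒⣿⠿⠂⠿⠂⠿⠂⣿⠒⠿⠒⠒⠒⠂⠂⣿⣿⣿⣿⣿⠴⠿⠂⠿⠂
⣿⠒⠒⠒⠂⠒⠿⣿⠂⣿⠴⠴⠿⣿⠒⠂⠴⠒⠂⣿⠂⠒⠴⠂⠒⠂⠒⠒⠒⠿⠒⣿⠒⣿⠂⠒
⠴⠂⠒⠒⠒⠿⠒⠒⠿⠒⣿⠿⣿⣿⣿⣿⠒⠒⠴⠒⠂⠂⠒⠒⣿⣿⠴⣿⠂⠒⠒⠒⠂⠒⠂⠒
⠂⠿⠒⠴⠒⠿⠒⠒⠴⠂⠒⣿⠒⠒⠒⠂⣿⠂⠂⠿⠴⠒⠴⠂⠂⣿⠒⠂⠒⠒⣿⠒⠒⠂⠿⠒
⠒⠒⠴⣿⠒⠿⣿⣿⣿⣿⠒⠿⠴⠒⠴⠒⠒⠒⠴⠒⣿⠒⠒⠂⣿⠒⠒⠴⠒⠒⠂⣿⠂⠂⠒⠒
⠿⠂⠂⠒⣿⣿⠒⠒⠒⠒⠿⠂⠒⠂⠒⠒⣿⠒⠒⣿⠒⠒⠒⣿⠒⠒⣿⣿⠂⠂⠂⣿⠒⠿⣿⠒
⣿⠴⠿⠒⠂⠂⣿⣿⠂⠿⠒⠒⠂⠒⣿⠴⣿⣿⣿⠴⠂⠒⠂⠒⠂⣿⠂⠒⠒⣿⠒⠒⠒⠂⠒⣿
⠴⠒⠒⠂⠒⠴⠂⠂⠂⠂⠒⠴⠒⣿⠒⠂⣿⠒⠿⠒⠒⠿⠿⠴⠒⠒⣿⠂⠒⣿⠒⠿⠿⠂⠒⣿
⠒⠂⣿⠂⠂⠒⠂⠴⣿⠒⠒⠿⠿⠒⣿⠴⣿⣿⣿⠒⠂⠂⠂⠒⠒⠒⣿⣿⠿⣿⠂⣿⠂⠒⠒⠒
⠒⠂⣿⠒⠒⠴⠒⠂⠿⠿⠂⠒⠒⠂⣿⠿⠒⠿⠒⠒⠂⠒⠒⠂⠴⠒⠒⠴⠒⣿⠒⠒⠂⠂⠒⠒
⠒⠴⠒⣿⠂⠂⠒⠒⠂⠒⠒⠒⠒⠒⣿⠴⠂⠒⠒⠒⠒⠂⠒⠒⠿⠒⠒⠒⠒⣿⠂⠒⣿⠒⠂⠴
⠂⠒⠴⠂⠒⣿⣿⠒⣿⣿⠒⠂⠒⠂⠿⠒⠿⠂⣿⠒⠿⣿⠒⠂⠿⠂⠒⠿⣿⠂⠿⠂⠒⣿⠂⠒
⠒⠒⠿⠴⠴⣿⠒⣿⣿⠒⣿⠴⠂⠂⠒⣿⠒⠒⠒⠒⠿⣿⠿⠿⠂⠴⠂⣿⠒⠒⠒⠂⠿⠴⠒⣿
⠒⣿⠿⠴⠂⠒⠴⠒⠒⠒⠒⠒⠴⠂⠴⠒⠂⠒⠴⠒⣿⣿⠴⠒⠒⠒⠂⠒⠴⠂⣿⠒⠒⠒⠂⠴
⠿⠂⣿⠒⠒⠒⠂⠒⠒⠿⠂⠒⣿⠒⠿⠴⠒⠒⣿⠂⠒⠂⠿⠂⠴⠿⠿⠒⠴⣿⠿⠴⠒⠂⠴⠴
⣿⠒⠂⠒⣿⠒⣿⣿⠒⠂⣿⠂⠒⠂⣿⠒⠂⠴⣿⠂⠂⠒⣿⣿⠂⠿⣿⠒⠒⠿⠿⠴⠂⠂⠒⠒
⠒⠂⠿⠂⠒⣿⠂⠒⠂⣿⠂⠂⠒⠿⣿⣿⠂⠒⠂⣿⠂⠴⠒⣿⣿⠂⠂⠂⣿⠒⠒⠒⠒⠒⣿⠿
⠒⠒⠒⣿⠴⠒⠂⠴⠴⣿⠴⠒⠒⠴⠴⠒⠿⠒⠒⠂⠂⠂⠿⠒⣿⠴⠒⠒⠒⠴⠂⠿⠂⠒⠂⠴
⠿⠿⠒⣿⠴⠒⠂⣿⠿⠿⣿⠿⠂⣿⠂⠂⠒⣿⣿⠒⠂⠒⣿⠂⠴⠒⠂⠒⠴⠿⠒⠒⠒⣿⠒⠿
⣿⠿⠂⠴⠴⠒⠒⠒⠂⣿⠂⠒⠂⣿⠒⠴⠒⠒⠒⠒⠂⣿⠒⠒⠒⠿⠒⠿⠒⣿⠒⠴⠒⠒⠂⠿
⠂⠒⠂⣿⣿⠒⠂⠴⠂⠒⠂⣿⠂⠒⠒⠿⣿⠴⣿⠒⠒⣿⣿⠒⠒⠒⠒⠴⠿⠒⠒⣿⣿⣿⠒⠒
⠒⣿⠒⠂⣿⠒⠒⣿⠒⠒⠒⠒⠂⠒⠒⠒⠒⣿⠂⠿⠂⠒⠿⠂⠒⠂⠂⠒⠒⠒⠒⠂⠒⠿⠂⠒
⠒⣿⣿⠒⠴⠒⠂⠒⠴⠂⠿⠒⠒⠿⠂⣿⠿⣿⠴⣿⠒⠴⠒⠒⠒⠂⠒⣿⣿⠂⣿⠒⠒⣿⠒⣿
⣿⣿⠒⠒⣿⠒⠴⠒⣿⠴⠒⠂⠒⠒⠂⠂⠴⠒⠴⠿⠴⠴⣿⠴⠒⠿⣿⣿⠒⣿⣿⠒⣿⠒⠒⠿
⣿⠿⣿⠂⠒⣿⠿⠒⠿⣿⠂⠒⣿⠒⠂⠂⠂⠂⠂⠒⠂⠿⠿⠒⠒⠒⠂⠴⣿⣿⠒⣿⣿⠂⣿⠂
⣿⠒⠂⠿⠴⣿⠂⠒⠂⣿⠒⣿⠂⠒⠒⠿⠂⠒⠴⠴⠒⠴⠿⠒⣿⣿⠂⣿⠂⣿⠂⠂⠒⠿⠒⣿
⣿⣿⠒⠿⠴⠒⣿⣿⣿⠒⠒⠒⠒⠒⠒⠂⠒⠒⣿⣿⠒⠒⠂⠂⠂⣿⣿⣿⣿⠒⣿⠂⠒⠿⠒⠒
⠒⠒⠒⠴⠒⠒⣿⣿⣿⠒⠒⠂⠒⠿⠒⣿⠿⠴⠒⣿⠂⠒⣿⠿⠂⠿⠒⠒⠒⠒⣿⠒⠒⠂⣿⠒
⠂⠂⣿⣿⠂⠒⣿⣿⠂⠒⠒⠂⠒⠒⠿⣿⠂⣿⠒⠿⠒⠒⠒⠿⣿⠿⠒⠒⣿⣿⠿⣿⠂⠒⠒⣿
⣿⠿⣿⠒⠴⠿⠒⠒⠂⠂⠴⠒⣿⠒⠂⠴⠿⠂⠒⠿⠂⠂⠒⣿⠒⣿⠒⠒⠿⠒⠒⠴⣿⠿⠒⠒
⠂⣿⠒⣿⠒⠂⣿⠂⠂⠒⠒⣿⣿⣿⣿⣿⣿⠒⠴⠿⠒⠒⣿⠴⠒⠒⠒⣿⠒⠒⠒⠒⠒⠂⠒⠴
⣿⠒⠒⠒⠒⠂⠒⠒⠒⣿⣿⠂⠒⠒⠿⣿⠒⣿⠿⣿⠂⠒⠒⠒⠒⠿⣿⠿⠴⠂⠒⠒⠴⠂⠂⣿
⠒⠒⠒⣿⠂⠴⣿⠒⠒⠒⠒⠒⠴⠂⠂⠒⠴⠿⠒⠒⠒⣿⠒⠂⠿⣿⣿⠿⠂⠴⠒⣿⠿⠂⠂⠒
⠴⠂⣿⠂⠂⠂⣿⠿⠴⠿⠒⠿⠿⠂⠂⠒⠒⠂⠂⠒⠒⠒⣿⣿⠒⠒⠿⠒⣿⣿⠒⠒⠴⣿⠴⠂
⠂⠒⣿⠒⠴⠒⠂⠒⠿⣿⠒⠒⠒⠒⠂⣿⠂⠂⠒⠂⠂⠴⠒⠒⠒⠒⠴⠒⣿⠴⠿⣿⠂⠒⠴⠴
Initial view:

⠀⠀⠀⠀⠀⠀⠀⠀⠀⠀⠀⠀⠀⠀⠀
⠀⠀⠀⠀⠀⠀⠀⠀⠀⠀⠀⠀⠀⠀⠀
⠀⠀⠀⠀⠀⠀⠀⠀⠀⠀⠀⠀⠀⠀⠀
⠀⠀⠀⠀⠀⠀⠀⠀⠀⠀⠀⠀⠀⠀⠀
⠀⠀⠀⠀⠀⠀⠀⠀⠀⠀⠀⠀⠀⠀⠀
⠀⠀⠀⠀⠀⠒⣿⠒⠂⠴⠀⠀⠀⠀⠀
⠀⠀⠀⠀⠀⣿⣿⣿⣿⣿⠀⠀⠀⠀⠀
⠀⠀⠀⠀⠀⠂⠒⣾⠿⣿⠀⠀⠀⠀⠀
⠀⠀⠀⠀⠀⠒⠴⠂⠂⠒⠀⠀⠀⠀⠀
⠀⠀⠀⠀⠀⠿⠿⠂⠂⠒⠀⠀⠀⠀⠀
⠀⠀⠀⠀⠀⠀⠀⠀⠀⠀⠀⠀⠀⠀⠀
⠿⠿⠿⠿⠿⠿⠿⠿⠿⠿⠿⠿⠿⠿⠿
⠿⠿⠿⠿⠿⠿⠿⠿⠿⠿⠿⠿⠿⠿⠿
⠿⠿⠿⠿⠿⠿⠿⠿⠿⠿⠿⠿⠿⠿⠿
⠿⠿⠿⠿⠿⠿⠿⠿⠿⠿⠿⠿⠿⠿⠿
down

⠀⠀⠀⠀⠀⠀⠀⠀⠀⠀⠀⠀⠀⠀⠀
⠀⠀⠀⠀⠀⠀⠀⠀⠀⠀⠀⠀⠀⠀⠀
⠀⠀⠀⠀⠀⠀⠀⠀⠀⠀⠀⠀⠀⠀⠀
⠀⠀⠀⠀⠀⠀⠀⠀⠀⠀⠀⠀⠀⠀⠀
⠀⠀⠀⠀⠀⠒⣿⠒⠂⠴⠀⠀⠀⠀⠀
⠀⠀⠀⠀⠀⣿⣿⣿⣿⣿⠀⠀⠀⠀⠀
⠀⠀⠀⠀⠀⠂⠒⠒⠿⣿⠀⠀⠀⠀⠀
⠀⠀⠀⠀⠀⠒⠴⣾⠂⠒⠀⠀⠀⠀⠀
⠀⠀⠀⠀⠀⠿⠿⠂⠂⠒⠀⠀⠀⠀⠀
⠀⠀⠀⠀⠀⠒⠒⠒⠂⣿⠀⠀⠀⠀⠀
⠿⠿⠿⠿⠿⠿⠿⠿⠿⠿⠿⠿⠿⠿⠿
⠿⠿⠿⠿⠿⠿⠿⠿⠿⠿⠿⠿⠿⠿⠿
⠿⠿⠿⠿⠿⠿⠿⠿⠿⠿⠿⠿⠿⠿⠿
⠿⠿⠿⠿⠿⠿⠿⠿⠿⠿⠿⠿⠿⠿⠿
⠿⠿⠿⠿⠿⠿⠿⠿⠿⠿⠿⠿⠿⠿⠿

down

⠀⠀⠀⠀⠀⠀⠀⠀⠀⠀⠀⠀⠀⠀⠀
⠀⠀⠀⠀⠀⠀⠀⠀⠀⠀⠀⠀⠀⠀⠀
⠀⠀⠀⠀⠀⠀⠀⠀⠀⠀⠀⠀⠀⠀⠀
⠀⠀⠀⠀⠀⠒⣿⠒⠂⠴⠀⠀⠀⠀⠀
⠀⠀⠀⠀⠀⣿⣿⣿⣿⣿⠀⠀⠀⠀⠀
⠀⠀⠀⠀⠀⠂⠒⠒⠿⣿⠀⠀⠀⠀⠀
⠀⠀⠀⠀⠀⠒⠴⠂⠂⠒⠀⠀⠀⠀⠀
⠀⠀⠀⠀⠀⠿⠿⣾⠂⠒⠀⠀⠀⠀⠀
⠀⠀⠀⠀⠀⠒⠒⠒⠂⣿⠀⠀⠀⠀⠀
⠿⠿⠿⠿⠿⠿⠿⠿⠿⠿⠿⠿⠿⠿⠿
⠿⠿⠿⠿⠿⠿⠿⠿⠿⠿⠿⠿⠿⠿⠿
⠿⠿⠿⠿⠿⠿⠿⠿⠿⠿⠿⠿⠿⠿⠿
⠿⠿⠿⠿⠿⠿⠿⠿⠿⠿⠿⠿⠿⠿⠿
⠿⠿⠿⠿⠿⠿⠿⠿⠿⠿⠿⠿⠿⠿⠿
⠿⠿⠿⠿⠿⠿⠿⠿⠿⠿⠿⠿⠿⠿⠿

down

⠀⠀⠀⠀⠀⠀⠀⠀⠀⠀⠀⠀⠀⠀⠀
⠀⠀⠀⠀⠀⠀⠀⠀⠀⠀⠀⠀⠀⠀⠀
⠀⠀⠀⠀⠀⠒⣿⠒⠂⠴⠀⠀⠀⠀⠀
⠀⠀⠀⠀⠀⣿⣿⣿⣿⣿⠀⠀⠀⠀⠀
⠀⠀⠀⠀⠀⠂⠒⠒⠿⣿⠀⠀⠀⠀⠀
⠀⠀⠀⠀⠀⠒⠴⠂⠂⠒⠀⠀⠀⠀⠀
⠀⠀⠀⠀⠀⠿⠿⠂⠂⠒⠀⠀⠀⠀⠀
⠀⠀⠀⠀⠀⠒⠒⣾⠂⣿⠀⠀⠀⠀⠀
⠿⠿⠿⠿⠿⠿⠿⠿⠿⠿⠿⠿⠿⠿⠿
⠿⠿⠿⠿⠿⠿⠿⠿⠿⠿⠿⠿⠿⠿⠿
⠿⠿⠿⠿⠿⠿⠿⠿⠿⠿⠿⠿⠿⠿⠿
⠿⠿⠿⠿⠿⠿⠿⠿⠿⠿⠿⠿⠿⠿⠿
⠿⠿⠿⠿⠿⠿⠿⠿⠿⠿⠿⠿⠿⠿⠿
⠿⠿⠿⠿⠿⠿⠿⠿⠿⠿⠿⠿⠿⠿⠿
⠿⠿⠿⠿⠿⠿⠿⠿⠿⠿⠿⠿⠿⠿⠿

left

⠀⠀⠀⠀⠀⠀⠀⠀⠀⠀⠀⠀⠀⠀⠀
⠀⠀⠀⠀⠀⠀⠀⠀⠀⠀⠀⠀⠀⠀⠀
⠀⠀⠀⠀⠀⠀⠒⣿⠒⠂⠴⠀⠀⠀⠀
⠀⠀⠀⠀⠀⠀⣿⣿⣿⣿⣿⠀⠀⠀⠀
⠀⠀⠀⠀⠀⠀⠂⠒⠒⠿⣿⠀⠀⠀⠀
⠀⠀⠀⠀⠀⠒⠒⠴⠂⠂⠒⠀⠀⠀⠀
⠀⠀⠀⠀⠀⠒⠿⠿⠂⠂⠒⠀⠀⠀⠀
⠀⠀⠀⠀⠀⠒⠒⣾⠒⠂⣿⠀⠀⠀⠀
⠿⠿⠿⠿⠿⠿⠿⠿⠿⠿⠿⠿⠿⠿⠿
⠿⠿⠿⠿⠿⠿⠿⠿⠿⠿⠿⠿⠿⠿⠿
⠿⠿⠿⠿⠿⠿⠿⠿⠿⠿⠿⠿⠿⠿⠿
⠿⠿⠿⠿⠿⠿⠿⠿⠿⠿⠿⠿⠿⠿⠿
⠿⠿⠿⠿⠿⠿⠿⠿⠿⠿⠿⠿⠿⠿⠿
⠿⠿⠿⠿⠿⠿⠿⠿⠿⠿⠿⠿⠿⠿⠿
⠿⠿⠿⠿⠿⠿⠿⠿⠿⠿⠿⠿⠿⠿⠿

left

⠀⠀⠀⠀⠀⠀⠀⠀⠀⠀⠀⠀⠀⠀⠀
⠀⠀⠀⠀⠀⠀⠀⠀⠀⠀⠀⠀⠀⠀⠀
⠀⠀⠀⠀⠀⠀⠀⠒⣿⠒⠂⠴⠀⠀⠀
⠀⠀⠀⠀⠀⠀⠀⣿⣿⣿⣿⣿⠀⠀⠀
⠀⠀⠀⠀⠀⠀⠀⠂⠒⠒⠿⣿⠀⠀⠀
⠀⠀⠀⠀⠀⠒⠒⠒⠴⠂⠂⠒⠀⠀⠀
⠀⠀⠀⠀⠀⠿⠒⠿⠿⠂⠂⠒⠀⠀⠀
⠀⠀⠀⠀⠀⣿⠒⣾⠒⠒⠂⣿⠀⠀⠀
⠿⠿⠿⠿⠿⠿⠿⠿⠿⠿⠿⠿⠿⠿⠿
⠿⠿⠿⠿⠿⠿⠿⠿⠿⠿⠿⠿⠿⠿⠿
⠿⠿⠿⠿⠿⠿⠿⠿⠿⠿⠿⠿⠿⠿⠿
⠿⠿⠿⠿⠿⠿⠿⠿⠿⠿⠿⠿⠿⠿⠿
⠿⠿⠿⠿⠿⠿⠿⠿⠿⠿⠿⠿⠿⠿⠿
⠿⠿⠿⠿⠿⠿⠿⠿⠿⠿⠿⠿⠿⠿⠿
⠿⠿⠿⠿⠿⠿⠿⠿⠿⠿⠿⠿⠿⠿⠿

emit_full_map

⠀⠀⠒⣿⠒⠂⠴
⠀⠀⣿⣿⣿⣿⣿
⠀⠀⠂⠒⠒⠿⣿
⠒⠒⠒⠴⠂⠂⠒
⠿⠒⠿⠿⠂⠂⠒
⣿⠒⣾⠒⠒⠂⣿

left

⠀⠀⠀⠀⠀⠀⠀⠀⠀⠀⠀⠀⠀⠀⠀
⠀⠀⠀⠀⠀⠀⠀⠀⠀⠀⠀⠀⠀⠀⠀
⠀⠀⠀⠀⠀⠀⠀⠀⠒⣿⠒⠂⠴⠀⠀
⠀⠀⠀⠀⠀⠀⠀⠀⣿⣿⣿⣿⣿⠀⠀
⠀⠀⠀⠀⠀⠀⠀⠀⠂⠒⠒⠿⣿⠀⠀
⠀⠀⠀⠀⠀⠒⠒⠒⠒⠴⠂⠂⠒⠀⠀
⠀⠀⠀⠀⠀⠴⠿⠒⠿⠿⠂⠂⠒⠀⠀
⠀⠀⠀⠀⠀⠿⣿⣾⠒⠒⠒⠂⣿⠀⠀
⠿⠿⠿⠿⠿⠿⠿⠿⠿⠿⠿⠿⠿⠿⠿
⠿⠿⠿⠿⠿⠿⠿⠿⠿⠿⠿⠿⠿⠿⠿
⠿⠿⠿⠿⠿⠿⠿⠿⠿⠿⠿⠿⠿⠿⠿
⠿⠿⠿⠿⠿⠿⠿⠿⠿⠿⠿⠿⠿⠿⠿
⠿⠿⠿⠿⠿⠿⠿⠿⠿⠿⠿⠿⠿⠿⠿
⠿⠿⠿⠿⠿⠿⠿⠿⠿⠿⠿⠿⠿⠿⠿
⠿⠿⠿⠿⠿⠿⠿⠿⠿⠿⠿⠿⠿⠿⠿

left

⠀⠀⠀⠀⠀⠀⠀⠀⠀⠀⠀⠀⠀⠀⠀
⠀⠀⠀⠀⠀⠀⠀⠀⠀⠀⠀⠀⠀⠀⠀
⠀⠀⠀⠀⠀⠀⠀⠀⠀⠒⣿⠒⠂⠴⠀
⠀⠀⠀⠀⠀⠀⠀⠀⠀⣿⣿⣿⣿⣿⠀
⠀⠀⠀⠀⠀⠀⠀⠀⠀⠂⠒⠒⠿⣿⠀
⠀⠀⠀⠀⠀⠒⠒⠒⠒⠒⠴⠂⠂⠒⠀
⠀⠀⠀⠀⠀⠿⠴⠿⠒⠿⠿⠂⠂⠒⠀
⠀⠀⠀⠀⠀⠒⠿⣾⠒⠒⠒⠒⠂⣿⠀
⠿⠿⠿⠿⠿⠿⠿⠿⠿⠿⠿⠿⠿⠿⠿
⠿⠿⠿⠿⠿⠿⠿⠿⠿⠿⠿⠿⠿⠿⠿
⠿⠿⠿⠿⠿⠿⠿⠿⠿⠿⠿⠿⠿⠿⠿
⠿⠿⠿⠿⠿⠿⠿⠿⠿⠿⠿⠿⠿⠿⠿
⠿⠿⠿⠿⠿⠿⠿⠿⠿⠿⠿⠿⠿⠿⠿
⠿⠿⠿⠿⠿⠿⠿⠿⠿⠿⠿⠿⠿⠿⠿
⠿⠿⠿⠿⠿⠿⠿⠿⠿⠿⠿⠿⠿⠿⠿

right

⠀⠀⠀⠀⠀⠀⠀⠀⠀⠀⠀⠀⠀⠀⠀
⠀⠀⠀⠀⠀⠀⠀⠀⠀⠀⠀⠀⠀⠀⠀
⠀⠀⠀⠀⠀⠀⠀⠀⠒⣿⠒⠂⠴⠀⠀
⠀⠀⠀⠀⠀⠀⠀⠀⣿⣿⣿⣿⣿⠀⠀
⠀⠀⠀⠀⠀⠀⠀⠀⠂⠒⠒⠿⣿⠀⠀
⠀⠀⠀⠀⠒⠒⠒⠒⠒⠴⠂⠂⠒⠀⠀
⠀⠀⠀⠀⠿⠴⠿⠒⠿⠿⠂⠂⠒⠀⠀
⠀⠀⠀⠀⠒⠿⣿⣾⠒⠒⠒⠂⣿⠀⠀
⠿⠿⠿⠿⠿⠿⠿⠿⠿⠿⠿⠿⠿⠿⠿
⠿⠿⠿⠿⠿⠿⠿⠿⠿⠿⠿⠿⠿⠿⠿
⠿⠿⠿⠿⠿⠿⠿⠿⠿⠿⠿⠿⠿⠿⠿
⠿⠿⠿⠿⠿⠿⠿⠿⠿⠿⠿⠿⠿⠿⠿
⠿⠿⠿⠿⠿⠿⠿⠿⠿⠿⠿⠿⠿⠿⠿
⠿⠿⠿⠿⠿⠿⠿⠿⠿⠿⠿⠿⠿⠿⠿
⠿⠿⠿⠿⠿⠿⠿⠿⠿⠿⠿⠿⠿⠿⠿

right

⠀⠀⠀⠀⠀⠀⠀⠀⠀⠀⠀⠀⠀⠀⠀
⠀⠀⠀⠀⠀⠀⠀⠀⠀⠀⠀⠀⠀⠀⠀
⠀⠀⠀⠀⠀⠀⠀⠒⣿⠒⠂⠴⠀⠀⠀
⠀⠀⠀⠀⠀⠀⠀⣿⣿⣿⣿⣿⠀⠀⠀
⠀⠀⠀⠀⠀⠀⠀⠂⠒⠒⠿⣿⠀⠀⠀
⠀⠀⠀⠒⠒⠒⠒⠒⠴⠂⠂⠒⠀⠀⠀
⠀⠀⠀⠿⠴⠿⠒⠿⠿⠂⠂⠒⠀⠀⠀
⠀⠀⠀⠒⠿⣿⠒⣾⠒⠒⠂⣿⠀⠀⠀
⠿⠿⠿⠿⠿⠿⠿⠿⠿⠿⠿⠿⠿⠿⠿
⠿⠿⠿⠿⠿⠿⠿⠿⠿⠿⠿⠿⠿⠿⠿
⠿⠿⠿⠿⠿⠿⠿⠿⠿⠿⠿⠿⠿⠿⠿
⠿⠿⠿⠿⠿⠿⠿⠿⠿⠿⠿⠿⠿⠿⠿
⠿⠿⠿⠿⠿⠿⠿⠿⠿⠿⠿⠿⠿⠿⠿
⠿⠿⠿⠿⠿⠿⠿⠿⠿⠿⠿⠿⠿⠿⠿
⠿⠿⠿⠿⠿⠿⠿⠿⠿⠿⠿⠿⠿⠿⠿

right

⠀⠀⠀⠀⠀⠀⠀⠀⠀⠀⠀⠀⠀⠀⠀
⠀⠀⠀⠀⠀⠀⠀⠀⠀⠀⠀⠀⠀⠀⠀
⠀⠀⠀⠀⠀⠀⠒⣿⠒⠂⠴⠀⠀⠀⠀
⠀⠀⠀⠀⠀⠀⣿⣿⣿⣿⣿⠀⠀⠀⠀
⠀⠀⠀⠀⠀⠀⠂⠒⠒⠿⣿⠀⠀⠀⠀
⠀⠀⠒⠒⠒⠒⠒⠴⠂⠂⠒⠀⠀⠀⠀
⠀⠀⠿⠴⠿⠒⠿⠿⠂⠂⠒⠀⠀⠀⠀
⠀⠀⠒⠿⣿⠒⠒⣾⠒⠂⣿⠀⠀⠀⠀
⠿⠿⠿⠿⠿⠿⠿⠿⠿⠿⠿⠿⠿⠿⠿
⠿⠿⠿⠿⠿⠿⠿⠿⠿⠿⠿⠿⠿⠿⠿
⠿⠿⠿⠿⠿⠿⠿⠿⠿⠿⠿⠿⠿⠿⠿
⠿⠿⠿⠿⠿⠿⠿⠿⠿⠿⠿⠿⠿⠿⠿
⠿⠿⠿⠿⠿⠿⠿⠿⠿⠿⠿⠿⠿⠿⠿
⠿⠿⠿⠿⠿⠿⠿⠿⠿⠿⠿⠿⠿⠿⠿
⠿⠿⠿⠿⠿⠿⠿⠿⠿⠿⠿⠿⠿⠿⠿

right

⠀⠀⠀⠀⠀⠀⠀⠀⠀⠀⠀⠀⠀⠀⠀
⠀⠀⠀⠀⠀⠀⠀⠀⠀⠀⠀⠀⠀⠀⠀
⠀⠀⠀⠀⠀⠒⣿⠒⠂⠴⠀⠀⠀⠀⠀
⠀⠀⠀⠀⠀⣿⣿⣿⣿⣿⠀⠀⠀⠀⠀
⠀⠀⠀⠀⠀⠂⠒⠒⠿⣿⠀⠀⠀⠀⠀
⠀⠒⠒⠒⠒⠒⠴⠂⠂⠒⠀⠀⠀⠀⠀
⠀⠿⠴⠿⠒⠿⠿⠂⠂⠒⠀⠀⠀⠀⠀
⠀⠒⠿⣿⠒⠒⠒⣾⠂⣿⠀⠀⠀⠀⠀
⠿⠿⠿⠿⠿⠿⠿⠿⠿⠿⠿⠿⠿⠿⠿
⠿⠿⠿⠿⠿⠿⠿⠿⠿⠿⠿⠿⠿⠿⠿
⠿⠿⠿⠿⠿⠿⠿⠿⠿⠿⠿⠿⠿⠿⠿
⠿⠿⠿⠿⠿⠿⠿⠿⠿⠿⠿⠿⠿⠿⠿
⠿⠿⠿⠿⠿⠿⠿⠿⠿⠿⠿⠿⠿⠿⠿
⠿⠿⠿⠿⠿⠿⠿⠿⠿⠿⠿⠿⠿⠿⠿
⠿⠿⠿⠿⠿⠿⠿⠿⠿⠿⠿⠿⠿⠿⠿

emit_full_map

⠀⠀⠀⠀⠒⣿⠒⠂⠴
⠀⠀⠀⠀⣿⣿⣿⣿⣿
⠀⠀⠀⠀⠂⠒⠒⠿⣿
⠒⠒⠒⠒⠒⠴⠂⠂⠒
⠿⠴⠿⠒⠿⠿⠂⠂⠒
⠒⠿⣿⠒⠒⠒⣾⠂⣿

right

⠀⠀⠀⠀⠀⠀⠀⠀⠀⠀⠀⠀⠀⠀⠀
⠀⠀⠀⠀⠀⠀⠀⠀⠀⠀⠀⠀⠀⠀⠀
⠀⠀⠀⠀⠒⣿⠒⠂⠴⠀⠀⠀⠀⠀⠀
⠀⠀⠀⠀⣿⣿⣿⣿⣿⠀⠀⠀⠀⠀⠀
⠀⠀⠀⠀⠂⠒⠒⠿⣿⠀⠀⠀⠀⠀⠀
⠒⠒⠒⠒⠒⠴⠂⠂⠒⠴⠀⠀⠀⠀⠀
⠿⠴⠿⠒⠿⠿⠂⠂⠒⠒⠀⠀⠀⠀⠀
⠒⠿⣿⠒⠒⠒⠒⣾⣿⠂⠀⠀⠀⠀⠀
⠿⠿⠿⠿⠿⠿⠿⠿⠿⠿⠿⠿⠿⠿⠿
⠿⠿⠿⠿⠿⠿⠿⠿⠿⠿⠿⠿⠿⠿⠿
⠿⠿⠿⠿⠿⠿⠿⠿⠿⠿⠿⠿⠿⠿⠿
⠿⠿⠿⠿⠿⠿⠿⠿⠿⠿⠿⠿⠿⠿⠿
⠿⠿⠿⠿⠿⠿⠿⠿⠿⠿⠿⠿⠿⠿⠿
⠿⠿⠿⠿⠿⠿⠿⠿⠿⠿⠿⠿⠿⠿⠿
⠿⠿⠿⠿⠿⠿⠿⠿⠿⠿⠿⠿⠿⠿⠿

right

⠀⠀⠀⠀⠀⠀⠀⠀⠀⠀⠀⠀⠀⠀⠀
⠀⠀⠀⠀⠀⠀⠀⠀⠀⠀⠀⠀⠀⠀⠀
⠀⠀⠀⠒⣿⠒⠂⠴⠀⠀⠀⠀⠀⠀⠀
⠀⠀⠀⣿⣿⣿⣿⣿⠀⠀⠀⠀⠀⠀⠀
⠀⠀⠀⠂⠒⠒⠿⣿⠀⠀⠀⠀⠀⠀⠀
⠒⠒⠒⠒⠴⠂⠂⠒⠴⠿⠀⠀⠀⠀⠀
⠴⠿⠒⠿⠿⠂⠂⠒⠒⠂⠀⠀⠀⠀⠀
⠿⣿⠒⠒⠒⠒⠂⣾⠂⠂⠀⠀⠀⠀⠀
⠿⠿⠿⠿⠿⠿⠿⠿⠿⠿⠿⠿⠿⠿⠿
⠿⠿⠿⠿⠿⠿⠿⠿⠿⠿⠿⠿⠿⠿⠿
⠿⠿⠿⠿⠿⠿⠿⠿⠿⠿⠿⠿⠿⠿⠿
⠿⠿⠿⠿⠿⠿⠿⠿⠿⠿⠿⠿⠿⠿⠿
⠿⠿⠿⠿⠿⠿⠿⠿⠿⠿⠿⠿⠿⠿⠿
⠿⠿⠿⠿⠿⠿⠿⠿⠿⠿⠿⠿⠿⠿⠿
⠿⠿⠿⠿⠿⠿⠿⠿⠿⠿⠿⠿⠿⠿⠿

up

⠀⠀⠀⠀⠀⠀⠀⠀⠀⠀⠀⠀⠀⠀⠀
⠀⠀⠀⠀⠀⠀⠀⠀⠀⠀⠀⠀⠀⠀⠀
⠀⠀⠀⠀⠀⠀⠀⠀⠀⠀⠀⠀⠀⠀⠀
⠀⠀⠀⠒⣿⠒⠂⠴⠀⠀⠀⠀⠀⠀⠀
⠀⠀⠀⣿⣿⣿⣿⣿⠀⠀⠀⠀⠀⠀⠀
⠀⠀⠀⠂⠒⠒⠿⣿⠒⣿⠀⠀⠀⠀⠀
⠒⠒⠒⠒⠴⠂⠂⠒⠴⠿⠀⠀⠀⠀⠀
⠴⠿⠒⠿⠿⠂⠂⣾⠒⠂⠀⠀⠀⠀⠀
⠿⣿⠒⠒⠒⠒⠂⣿⠂⠂⠀⠀⠀⠀⠀
⠿⠿⠿⠿⠿⠿⠿⠿⠿⠿⠿⠿⠿⠿⠿
⠿⠿⠿⠿⠿⠿⠿⠿⠿⠿⠿⠿⠿⠿⠿
⠿⠿⠿⠿⠿⠿⠿⠿⠿⠿⠿⠿⠿⠿⠿
⠿⠿⠿⠿⠿⠿⠿⠿⠿⠿⠿⠿⠿⠿⠿
⠿⠿⠿⠿⠿⠿⠿⠿⠿⠿⠿⠿⠿⠿⠿
⠿⠿⠿⠿⠿⠿⠿⠿⠿⠿⠿⠿⠿⠿⠿

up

⠀⠀⠀⠀⠀⠀⠀⠀⠀⠀⠀⠀⠀⠀⠀
⠀⠀⠀⠀⠀⠀⠀⠀⠀⠀⠀⠀⠀⠀⠀
⠀⠀⠀⠀⠀⠀⠀⠀⠀⠀⠀⠀⠀⠀⠀
⠀⠀⠀⠀⠀⠀⠀⠀⠀⠀⠀⠀⠀⠀⠀
⠀⠀⠀⠒⣿⠒⠂⠴⠀⠀⠀⠀⠀⠀⠀
⠀⠀⠀⣿⣿⣿⣿⣿⣿⠒⠀⠀⠀⠀⠀
⠀⠀⠀⠂⠒⠒⠿⣿⠒⣿⠀⠀⠀⠀⠀
⠒⠒⠒⠒⠴⠂⠂⣾⠴⠿⠀⠀⠀⠀⠀
⠴⠿⠒⠿⠿⠂⠂⠒⠒⠂⠀⠀⠀⠀⠀
⠿⣿⠒⠒⠒⠒⠂⣿⠂⠂⠀⠀⠀⠀⠀
⠿⠿⠿⠿⠿⠿⠿⠿⠿⠿⠿⠿⠿⠿⠿
⠿⠿⠿⠿⠿⠿⠿⠿⠿⠿⠿⠿⠿⠿⠿
⠿⠿⠿⠿⠿⠿⠿⠿⠿⠿⠿⠿⠿⠿⠿
⠿⠿⠿⠿⠿⠿⠿⠿⠿⠿⠿⠿⠿⠿⠿
⠿⠿⠿⠿⠿⠿⠿⠿⠿⠿⠿⠿⠿⠿⠿

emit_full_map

⠀⠀⠀⠀⠒⣿⠒⠂⠴⠀⠀
⠀⠀⠀⠀⣿⣿⣿⣿⣿⣿⠒
⠀⠀⠀⠀⠂⠒⠒⠿⣿⠒⣿
⠒⠒⠒⠒⠒⠴⠂⠂⣾⠴⠿
⠿⠴⠿⠒⠿⠿⠂⠂⠒⠒⠂
⠒⠿⣿⠒⠒⠒⠒⠂⣿⠂⠂


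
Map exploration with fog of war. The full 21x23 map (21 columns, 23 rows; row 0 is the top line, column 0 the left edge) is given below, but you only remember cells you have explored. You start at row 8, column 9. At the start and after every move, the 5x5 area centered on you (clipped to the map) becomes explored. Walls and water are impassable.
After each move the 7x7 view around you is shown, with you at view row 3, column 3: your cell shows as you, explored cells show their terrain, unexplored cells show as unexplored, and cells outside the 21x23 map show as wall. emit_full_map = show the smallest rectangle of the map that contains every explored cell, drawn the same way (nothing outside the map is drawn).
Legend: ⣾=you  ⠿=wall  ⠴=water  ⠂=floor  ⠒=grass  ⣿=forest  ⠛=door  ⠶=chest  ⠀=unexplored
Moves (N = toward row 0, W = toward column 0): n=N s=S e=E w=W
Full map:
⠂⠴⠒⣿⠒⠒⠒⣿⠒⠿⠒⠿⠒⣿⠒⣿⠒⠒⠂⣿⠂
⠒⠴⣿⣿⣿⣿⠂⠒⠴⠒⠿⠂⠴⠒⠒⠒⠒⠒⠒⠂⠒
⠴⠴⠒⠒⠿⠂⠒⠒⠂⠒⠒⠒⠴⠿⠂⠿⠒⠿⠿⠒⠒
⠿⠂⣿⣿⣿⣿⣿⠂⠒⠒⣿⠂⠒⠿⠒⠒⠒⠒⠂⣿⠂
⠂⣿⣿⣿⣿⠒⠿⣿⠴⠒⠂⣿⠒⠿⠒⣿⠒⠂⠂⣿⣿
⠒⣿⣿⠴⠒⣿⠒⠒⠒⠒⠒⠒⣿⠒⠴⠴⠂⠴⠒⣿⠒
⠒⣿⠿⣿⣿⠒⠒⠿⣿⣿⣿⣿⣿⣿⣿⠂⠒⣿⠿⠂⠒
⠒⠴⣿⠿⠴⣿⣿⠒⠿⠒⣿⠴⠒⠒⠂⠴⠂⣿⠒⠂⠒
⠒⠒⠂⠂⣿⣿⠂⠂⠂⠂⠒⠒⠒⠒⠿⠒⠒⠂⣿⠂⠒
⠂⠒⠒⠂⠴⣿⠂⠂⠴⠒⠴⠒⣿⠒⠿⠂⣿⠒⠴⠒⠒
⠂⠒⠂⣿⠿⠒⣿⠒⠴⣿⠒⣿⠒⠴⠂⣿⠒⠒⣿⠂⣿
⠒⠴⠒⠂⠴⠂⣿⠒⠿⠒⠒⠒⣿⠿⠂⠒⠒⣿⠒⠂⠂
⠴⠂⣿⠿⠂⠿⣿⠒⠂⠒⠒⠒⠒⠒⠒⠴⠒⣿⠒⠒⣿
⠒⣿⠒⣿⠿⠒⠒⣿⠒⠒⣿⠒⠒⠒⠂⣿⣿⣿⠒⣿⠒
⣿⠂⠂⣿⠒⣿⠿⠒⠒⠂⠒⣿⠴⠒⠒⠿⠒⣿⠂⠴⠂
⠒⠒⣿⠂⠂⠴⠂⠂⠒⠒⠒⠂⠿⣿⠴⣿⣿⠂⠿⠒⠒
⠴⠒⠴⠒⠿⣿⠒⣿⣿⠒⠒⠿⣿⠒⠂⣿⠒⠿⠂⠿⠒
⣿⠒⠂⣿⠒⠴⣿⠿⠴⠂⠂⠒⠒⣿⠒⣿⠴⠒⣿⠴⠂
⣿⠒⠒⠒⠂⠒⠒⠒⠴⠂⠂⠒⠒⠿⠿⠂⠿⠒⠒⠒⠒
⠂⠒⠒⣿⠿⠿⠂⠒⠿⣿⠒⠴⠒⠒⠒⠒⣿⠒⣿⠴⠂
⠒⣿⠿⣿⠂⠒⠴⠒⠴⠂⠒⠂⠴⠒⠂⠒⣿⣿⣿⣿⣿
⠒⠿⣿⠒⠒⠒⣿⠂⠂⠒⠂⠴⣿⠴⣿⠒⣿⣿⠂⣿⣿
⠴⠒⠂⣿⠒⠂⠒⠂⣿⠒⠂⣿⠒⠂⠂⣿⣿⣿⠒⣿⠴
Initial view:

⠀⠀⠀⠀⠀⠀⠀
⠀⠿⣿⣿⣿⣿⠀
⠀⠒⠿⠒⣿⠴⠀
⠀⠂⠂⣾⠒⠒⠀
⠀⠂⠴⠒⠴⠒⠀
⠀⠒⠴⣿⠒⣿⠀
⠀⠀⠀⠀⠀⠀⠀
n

⠀⠀⠀⠀⠀⠀⠀
⠀⠒⠒⠒⠒⠒⠀
⠀⠿⣿⣿⣿⣿⠀
⠀⠒⠿⣾⣿⠴⠀
⠀⠂⠂⠂⠒⠒⠀
⠀⠂⠴⠒⠴⠒⠀
⠀⠒⠴⣿⠒⣿⠀

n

⠀⠀⠀⠀⠀⠀⠀
⠀⣿⠴⠒⠂⣿⠀
⠀⠒⠒⠒⠒⠒⠀
⠀⠿⣿⣾⣿⣿⠀
⠀⠒⠿⠒⣿⠴⠀
⠀⠂⠂⠂⠒⠒⠀
⠀⠂⠴⠒⠴⠒⠀

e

⠀⠀⠀⠀⠀⠀⠀
⣿⠴⠒⠂⣿⠒⠀
⠒⠒⠒⠒⠒⣿⠀
⠿⣿⣿⣾⣿⣿⠀
⠒⠿⠒⣿⠴⠒⠀
⠂⠂⠂⠒⠒⠒⠀
⠂⠴⠒⠴⠒⠀⠀

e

⠀⠀⠀⠀⠀⠀⠀
⠴⠒⠂⣿⠒⠿⠀
⠒⠒⠒⠒⣿⠒⠀
⣿⣿⣿⣾⣿⣿⠀
⠿⠒⣿⠴⠒⠒⠀
⠂⠂⠒⠒⠒⠒⠀
⠴⠒⠴⠒⠀⠀⠀

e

⠀⠀⠀⠀⠀⠀⠀
⠒⠂⣿⠒⠿⠒⠀
⠒⠒⠒⣿⠒⠴⠀
⣿⣿⣿⣾⣿⣿⠀
⠒⣿⠴⠒⠒⠂⠀
⠂⠒⠒⠒⠒⠿⠀
⠒⠴⠒⠀⠀⠀⠀

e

⠀⠀⠀⠀⠀⠀⠀
⠂⣿⠒⠿⠒⣿⠀
⠒⠒⣿⠒⠴⠴⠀
⣿⣿⣿⣾⣿⠂⠀
⣿⠴⠒⠒⠂⠴⠀
⠒⠒⠒⠒⠿⠒⠀
⠴⠒⠀⠀⠀⠀⠀

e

⠀⠀⠀⠀⠀⠀⠀
⣿⠒⠿⠒⣿⠒⠀
⠒⣿⠒⠴⠴⠂⠀
⣿⣿⣿⣾⠂⠒⠀
⠴⠒⠒⠂⠴⠂⠀
⠒⠒⠒⠿⠒⠒⠀
⠒⠀⠀⠀⠀⠀⠀

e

⠀⠀⠀⠀⠀⠀⠀
⠒⠿⠒⣿⠒⠂⠀
⣿⠒⠴⠴⠂⠴⠀
⣿⣿⣿⣾⠒⣿⠀
⠒⠒⠂⠴⠂⣿⠀
⠒⠒⠿⠒⠒⠂⠀
⠀⠀⠀⠀⠀⠀⠀

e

⠀⠀⠀⠀⠀⠀⠀
⠿⠒⣿⠒⠂⠂⠀
⠒⠴⠴⠂⠴⠒⠀
⣿⣿⠂⣾⣿⠿⠀
⠒⠂⠴⠂⣿⠒⠀
⠒⠿⠒⠒⠂⣿⠀
⠀⠀⠀⠀⠀⠀⠀

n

⠀⠀⠀⠀⠀⠀⠀
⠀⠒⠒⠒⠒⠂⠀
⠿⠒⣿⠒⠂⠂⠀
⠒⠴⠴⣾⠴⠒⠀
⣿⣿⠂⠒⣿⠿⠀
⠒⠂⠴⠂⣿⠒⠀
⠒⠿⠒⠒⠂⣿⠀

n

⠀⠀⠀⠀⠀⠀⠀
⠀⠂⠿⠒⠿⠿⠀
⠀⠒⠒⠒⠒⠂⠀
⠿⠒⣿⣾⠂⠂⠀
⠒⠴⠴⠂⠴⠒⠀
⣿⣿⠂⠒⣿⠿⠀
⠒⠂⠴⠂⣿⠒⠀

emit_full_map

⠀⠀⠀⠀⠀⠀⠀⠂⠿⠒⠿⠿
⠀⠀⠀⠀⠀⠀⠀⠒⠒⠒⠒⠂
⣿⠴⠒⠂⣿⠒⠿⠒⣿⣾⠂⠂
⠒⠒⠒⠒⠒⣿⠒⠴⠴⠂⠴⠒
⠿⣿⣿⣿⣿⣿⣿⣿⠂⠒⣿⠿
⠒⠿⠒⣿⠴⠒⠒⠂⠴⠂⣿⠒
⠂⠂⠂⠒⠒⠒⠒⠿⠒⠒⠂⣿
⠂⠴⠒⠴⠒⠀⠀⠀⠀⠀⠀⠀
⠒⠴⣿⠒⣿⠀⠀⠀⠀⠀⠀⠀

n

⠀⠀⠀⠀⠀⠀⠀
⠀⠒⠒⠒⠒⠒⠀
⠀⠂⠿⠒⠿⠿⠀
⠀⠒⠒⣾⠒⠂⠀
⠿⠒⣿⠒⠂⠂⠀
⠒⠴⠴⠂⠴⠒⠀
⣿⣿⠂⠒⣿⠿⠀

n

⠿⠿⠿⠿⠿⠿⠿
⠀⠒⣿⠒⠒⠂⠀
⠀⠒⠒⠒⠒⠒⠀
⠀⠂⠿⣾⠿⠿⠀
⠀⠒⠒⠒⠒⠂⠀
⠿⠒⣿⠒⠂⠂⠀
⠒⠴⠴⠂⠴⠒⠀

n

⠿⠿⠿⠿⠿⠿⠿
⠿⠿⠿⠿⠿⠿⠿
⠀⠒⣿⠒⠒⠂⠀
⠀⠒⠒⣾⠒⠒⠀
⠀⠂⠿⠒⠿⠿⠀
⠀⠒⠒⠒⠒⠂⠀
⠿⠒⣿⠒⠂⠂⠀

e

⠿⠿⠿⠿⠿⠿⠿
⠿⠿⠿⠿⠿⠿⠿
⠒⣿⠒⠒⠂⣿⠀
⠒⠒⠒⣾⠒⠂⠀
⠂⠿⠒⠿⠿⠒⠀
⠒⠒⠒⠒⠂⣿⠀
⠒⣿⠒⠂⠂⠀⠀

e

⠿⠿⠿⠿⠿⠿⠿
⠿⠿⠿⠿⠿⠿⠿
⣿⠒⠒⠂⣿⠂⠿
⠒⠒⠒⣾⠂⠒⠿
⠿⠒⠿⠿⠒⠒⠿
⠒⠒⠒⠂⣿⠂⠿
⣿⠒⠂⠂⠀⠀⠿

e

⠿⠿⠿⠿⠿⠿⠿
⠿⠿⠿⠿⠿⠿⠿
⠒⠒⠂⣿⠂⠿⠿
⠒⠒⠒⣾⠒⠿⠿
⠒⠿⠿⠒⠒⠿⠿
⠒⠒⠂⣿⠂⠿⠿
⠒⠂⠂⠀⠀⠿⠿

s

⠿⠿⠿⠿⠿⠿⠿
⠒⠒⠂⣿⠂⠿⠿
⠒⠒⠒⠂⠒⠿⠿
⠒⠿⠿⣾⠒⠿⠿
⠒⠒⠂⣿⠂⠿⠿
⠒⠂⠂⣿⣿⠿⠿
⠂⠴⠒⠀⠀⠿⠿

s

⠒⠒⠂⣿⠂⠿⠿
⠒⠒⠒⠂⠒⠿⠿
⠒⠿⠿⠒⠒⠿⠿
⠒⠒⠂⣾⠂⠿⠿
⠒⠂⠂⣿⣿⠿⠿
⠂⠴⠒⣿⠒⠿⠿
⠒⣿⠿⠀⠀⠿⠿

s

⠒⠒⠒⠂⠒⠿⠿
⠒⠿⠿⠒⠒⠿⠿
⠒⠒⠂⣿⠂⠿⠿
⠒⠂⠂⣾⣿⠿⠿
⠂⠴⠒⣿⠒⠿⠿
⠒⣿⠿⠂⠒⠿⠿
⠂⣿⠒⠀⠀⠿⠿

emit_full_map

⠀⠀⠀⠀⠀⠀⠀⠒⣿⠒⠒⠂⣿⠂
⠀⠀⠀⠀⠀⠀⠀⠒⠒⠒⠒⠒⠂⠒
⠀⠀⠀⠀⠀⠀⠀⠂⠿⠒⠿⠿⠒⠒
⠀⠀⠀⠀⠀⠀⠀⠒⠒⠒⠒⠂⣿⠂
⣿⠴⠒⠂⣿⠒⠿⠒⣿⠒⠂⠂⣾⣿
⠒⠒⠒⠒⠒⣿⠒⠴⠴⠂⠴⠒⣿⠒
⠿⣿⣿⣿⣿⣿⣿⣿⠂⠒⣿⠿⠂⠒
⠒⠿⠒⣿⠴⠒⠒⠂⠴⠂⣿⠒⠀⠀
⠂⠂⠂⠒⠒⠒⠒⠿⠒⠒⠂⣿⠀⠀
⠂⠴⠒⠴⠒⠀⠀⠀⠀⠀⠀⠀⠀⠀
⠒⠴⣿⠒⣿⠀⠀⠀⠀⠀⠀⠀⠀⠀

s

⠒⠿⠿⠒⠒⠿⠿
⠒⠒⠂⣿⠂⠿⠿
⠒⠂⠂⣿⣿⠿⠿
⠂⠴⠒⣾⠒⠿⠿
⠒⣿⠿⠂⠒⠿⠿
⠂⣿⠒⠂⠒⠿⠿
⠒⠂⣿⠀⠀⠿⠿

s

⠒⠒⠂⣿⠂⠿⠿
⠒⠂⠂⣿⣿⠿⠿
⠂⠴⠒⣿⠒⠿⠿
⠒⣿⠿⣾⠒⠿⠿
⠂⣿⠒⠂⠒⠿⠿
⠒⠂⣿⠂⠒⠿⠿
⠀⠀⠀⠀⠀⠿⠿

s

⠒⠂⠂⣿⣿⠿⠿
⠂⠴⠒⣿⠒⠿⠿
⠒⣿⠿⠂⠒⠿⠿
⠂⣿⠒⣾⠒⠿⠿
⠒⠂⣿⠂⠒⠿⠿
⠀⠒⠴⠒⠒⠿⠿
⠀⠀⠀⠀⠀⠿⠿

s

⠂⠴⠒⣿⠒⠿⠿
⠒⣿⠿⠂⠒⠿⠿
⠂⣿⠒⠂⠒⠿⠿
⠒⠂⣿⣾⠒⠿⠿
⠀⠒⠴⠒⠒⠿⠿
⠀⠒⣿⠂⣿⠿⠿
⠀⠀⠀⠀⠀⠿⠿

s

⠒⣿⠿⠂⠒⠿⠿
⠂⣿⠒⠂⠒⠿⠿
⠒⠂⣿⠂⠒⠿⠿
⠀⠒⠴⣾⠒⠿⠿
⠀⠒⣿⠂⣿⠿⠿
⠀⣿⠒⠂⠂⠿⠿
⠀⠀⠀⠀⠀⠿⠿

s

⠂⣿⠒⠂⠒⠿⠿
⠒⠂⣿⠂⠒⠿⠿
⠀⠒⠴⠒⠒⠿⠿
⠀⠒⣿⣾⣿⠿⠿
⠀⣿⠒⠂⠂⠿⠿
⠀⣿⠒⠒⣿⠿⠿
⠀⠀⠀⠀⠀⠿⠿

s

⠒⠂⣿⠂⠒⠿⠿
⠀⠒⠴⠒⠒⠿⠿
⠀⠒⣿⠂⣿⠿⠿
⠀⣿⠒⣾⠂⠿⠿
⠀⣿⠒⠒⣿⠿⠿
⠀⣿⠒⣿⠒⠿⠿
⠀⠀⠀⠀⠀⠿⠿

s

⠀⠒⠴⠒⠒⠿⠿
⠀⠒⣿⠂⣿⠿⠿
⠀⣿⠒⠂⠂⠿⠿
⠀⣿⠒⣾⣿⠿⠿
⠀⣿⠒⣿⠒⠿⠿
⠀⣿⠂⠴⠂⠿⠿
⠀⠀⠀⠀⠀⠿⠿

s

⠀⠒⣿⠂⣿⠿⠿
⠀⣿⠒⠂⠂⠿⠿
⠀⣿⠒⠒⣿⠿⠿
⠀⣿⠒⣾⠒⠿⠿
⠀⣿⠂⠴⠂⠿⠿
⠀⠂⠿⠒⠒⠿⠿
⠀⠀⠀⠀⠀⠿⠿

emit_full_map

⠀⠀⠀⠀⠀⠀⠀⠒⣿⠒⠒⠂⣿⠂
⠀⠀⠀⠀⠀⠀⠀⠒⠒⠒⠒⠒⠂⠒
⠀⠀⠀⠀⠀⠀⠀⠂⠿⠒⠿⠿⠒⠒
⠀⠀⠀⠀⠀⠀⠀⠒⠒⠒⠒⠂⣿⠂
⣿⠴⠒⠂⣿⠒⠿⠒⣿⠒⠂⠂⣿⣿
⠒⠒⠒⠒⠒⣿⠒⠴⠴⠂⠴⠒⣿⠒
⠿⣿⣿⣿⣿⣿⣿⣿⠂⠒⣿⠿⠂⠒
⠒⠿⠒⣿⠴⠒⠒⠂⠴⠂⣿⠒⠂⠒
⠂⠂⠂⠒⠒⠒⠒⠿⠒⠒⠂⣿⠂⠒
⠂⠴⠒⠴⠒⠀⠀⠀⠀⠀⠒⠴⠒⠒
⠒⠴⣿⠒⣿⠀⠀⠀⠀⠀⠒⣿⠂⣿
⠀⠀⠀⠀⠀⠀⠀⠀⠀⠀⣿⠒⠂⠂
⠀⠀⠀⠀⠀⠀⠀⠀⠀⠀⣿⠒⠒⣿
⠀⠀⠀⠀⠀⠀⠀⠀⠀⠀⣿⠒⣾⠒
⠀⠀⠀⠀⠀⠀⠀⠀⠀⠀⣿⠂⠴⠂
⠀⠀⠀⠀⠀⠀⠀⠀⠀⠀⠂⠿⠒⠒

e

⠒⣿⠂⣿⠿⠿⠿
⣿⠒⠂⠂⠿⠿⠿
⣿⠒⠒⣿⠿⠿⠿
⣿⠒⣿⣾⠿⠿⠿
⣿⠂⠴⠂⠿⠿⠿
⠂⠿⠒⠒⠿⠿⠿
⠀⠀⠀⠀⠿⠿⠿

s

⣿⠒⠂⠂⠿⠿⠿
⣿⠒⠒⣿⠿⠿⠿
⣿⠒⣿⠒⠿⠿⠿
⣿⠂⠴⣾⠿⠿⠿
⠂⠿⠒⠒⠿⠿⠿
⠀⠂⠿⠒⠿⠿⠿
⠀⠀⠀⠀⠿⠿⠿

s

⣿⠒⠒⣿⠿⠿⠿
⣿⠒⣿⠒⠿⠿⠿
⣿⠂⠴⠂⠿⠿⠿
⠂⠿⠒⣾⠿⠿⠿
⠀⠂⠿⠒⠿⠿⠿
⠀⣿⠴⠂⠿⠿⠿
⠀⠀⠀⠀⠿⠿⠿

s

⣿⠒⣿⠒⠿⠿⠿
⣿⠂⠴⠂⠿⠿⠿
⠂⠿⠒⠒⠿⠿⠿
⠀⠂⠿⣾⠿⠿⠿
⠀⣿⠴⠂⠿⠿⠿
⠀⠒⠒⠒⠿⠿⠿
⠀⠀⠀⠀⠿⠿⠿

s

⣿⠂⠴⠂⠿⠿⠿
⠂⠿⠒⠒⠿⠿⠿
⠀⠂⠿⠒⠿⠿⠿
⠀⣿⠴⣾⠿⠿⠿
⠀⠒⠒⠒⠿⠿⠿
⠀⣿⠴⠂⠿⠿⠿
⠀⠀⠀⠀⠿⠿⠿

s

⠂⠿⠒⠒⠿⠿⠿
⠀⠂⠿⠒⠿⠿⠿
⠀⣿⠴⠂⠿⠿⠿
⠀⠒⠒⣾⠿⠿⠿
⠀⣿⠴⠂⠿⠿⠿
⠀⣿⣿⣿⠿⠿⠿
⠀⠀⠀⠀⠿⠿⠿

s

⠀⠂⠿⠒⠿⠿⠿
⠀⣿⠴⠂⠿⠿⠿
⠀⠒⠒⠒⠿⠿⠿
⠀⣿⠴⣾⠿⠿⠿
⠀⣿⣿⣿⠿⠿⠿
⠀⠂⣿⣿⠿⠿⠿
⠀⠀⠀⠀⠿⠿⠿

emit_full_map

⠀⠀⠀⠀⠀⠀⠀⠒⣿⠒⠒⠂⣿⠂
⠀⠀⠀⠀⠀⠀⠀⠒⠒⠒⠒⠒⠂⠒
⠀⠀⠀⠀⠀⠀⠀⠂⠿⠒⠿⠿⠒⠒
⠀⠀⠀⠀⠀⠀⠀⠒⠒⠒⠒⠂⣿⠂
⣿⠴⠒⠂⣿⠒⠿⠒⣿⠒⠂⠂⣿⣿
⠒⠒⠒⠒⠒⣿⠒⠴⠴⠂⠴⠒⣿⠒
⠿⣿⣿⣿⣿⣿⣿⣿⠂⠒⣿⠿⠂⠒
⠒⠿⠒⣿⠴⠒⠒⠂⠴⠂⣿⠒⠂⠒
⠂⠂⠂⠒⠒⠒⠒⠿⠒⠒⠂⣿⠂⠒
⠂⠴⠒⠴⠒⠀⠀⠀⠀⠀⠒⠴⠒⠒
⠒⠴⣿⠒⣿⠀⠀⠀⠀⠀⠒⣿⠂⣿
⠀⠀⠀⠀⠀⠀⠀⠀⠀⠀⣿⠒⠂⠂
⠀⠀⠀⠀⠀⠀⠀⠀⠀⠀⣿⠒⠒⣿
⠀⠀⠀⠀⠀⠀⠀⠀⠀⠀⣿⠒⣿⠒
⠀⠀⠀⠀⠀⠀⠀⠀⠀⠀⣿⠂⠴⠂
⠀⠀⠀⠀⠀⠀⠀⠀⠀⠀⠂⠿⠒⠒
⠀⠀⠀⠀⠀⠀⠀⠀⠀⠀⠀⠂⠿⠒
⠀⠀⠀⠀⠀⠀⠀⠀⠀⠀⠀⣿⠴⠂
⠀⠀⠀⠀⠀⠀⠀⠀⠀⠀⠀⠒⠒⠒
⠀⠀⠀⠀⠀⠀⠀⠀⠀⠀⠀⣿⠴⣾
⠀⠀⠀⠀⠀⠀⠀⠀⠀⠀⠀⣿⣿⣿
⠀⠀⠀⠀⠀⠀⠀⠀⠀⠀⠀⠂⣿⣿

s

⠀⣿⠴⠂⠿⠿⠿
⠀⠒⠒⠒⠿⠿⠿
⠀⣿⠴⠂⠿⠿⠿
⠀⣿⣿⣾⠿⠿⠿
⠀⠂⣿⣿⠿⠿⠿
⠀⠒⣿⠴⠿⠿⠿
⠿⠿⠿⠿⠿⠿⠿

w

⠀⠀⣿⠴⠂⠿⠿
⠀⠒⠒⠒⠒⠿⠿
⠀⠒⣿⠴⠂⠿⠿
⠀⣿⣿⣾⣿⠿⠿
⠀⣿⠂⣿⣿⠿⠿
⠀⣿⠒⣿⠴⠿⠿
⠿⠿⠿⠿⠿⠿⠿

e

⠀⣿⠴⠂⠿⠿⠿
⠒⠒⠒⠒⠿⠿⠿
⠒⣿⠴⠂⠿⠿⠿
⣿⣿⣿⣾⠿⠿⠿
⣿⠂⣿⣿⠿⠿⠿
⣿⠒⣿⠴⠿⠿⠿
⠿⠿⠿⠿⠿⠿⠿

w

⠀⠀⣿⠴⠂⠿⠿
⠀⠒⠒⠒⠒⠿⠿
⠀⠒⣿⠴⠂⠿⠿
⠀⣿⣿⣾⣿⠿⠿
⠀⣿⠂⣿⣿⠿⠿
⠀⣿⠒⣿⠴⠿⠿
⠿⠿⠿⠿⠿⠿⠿

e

⠀⣿⠴⠂⠿⠿⠿
⠒⠒⠒⠒⠿⠿⠿
⠒⣿⠴⠂⠿⠿⠿
⣿⣿⣿⣾⠿⠿⠿
⣿⠂⣿⣿⠿⠿⠿
⣿⠒⣿⠴⠿⠿⠿
⠿⠿⠿⠿⠿⠿⠿

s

⠒⠒⠒⠒⠿⠿⠿
⠒⣿⠴⠂⠿⠿⠿
⣿⣿⣿⣿⠿⠿⠿
⣿⠂⣿⣾⠿⠿⠿
⣿⠒⣿⠴⠿⠿⠿
⠿⠿⠿⠿⠿⠿⠿
⠿⠿⠿⠿⠿⠿⠿


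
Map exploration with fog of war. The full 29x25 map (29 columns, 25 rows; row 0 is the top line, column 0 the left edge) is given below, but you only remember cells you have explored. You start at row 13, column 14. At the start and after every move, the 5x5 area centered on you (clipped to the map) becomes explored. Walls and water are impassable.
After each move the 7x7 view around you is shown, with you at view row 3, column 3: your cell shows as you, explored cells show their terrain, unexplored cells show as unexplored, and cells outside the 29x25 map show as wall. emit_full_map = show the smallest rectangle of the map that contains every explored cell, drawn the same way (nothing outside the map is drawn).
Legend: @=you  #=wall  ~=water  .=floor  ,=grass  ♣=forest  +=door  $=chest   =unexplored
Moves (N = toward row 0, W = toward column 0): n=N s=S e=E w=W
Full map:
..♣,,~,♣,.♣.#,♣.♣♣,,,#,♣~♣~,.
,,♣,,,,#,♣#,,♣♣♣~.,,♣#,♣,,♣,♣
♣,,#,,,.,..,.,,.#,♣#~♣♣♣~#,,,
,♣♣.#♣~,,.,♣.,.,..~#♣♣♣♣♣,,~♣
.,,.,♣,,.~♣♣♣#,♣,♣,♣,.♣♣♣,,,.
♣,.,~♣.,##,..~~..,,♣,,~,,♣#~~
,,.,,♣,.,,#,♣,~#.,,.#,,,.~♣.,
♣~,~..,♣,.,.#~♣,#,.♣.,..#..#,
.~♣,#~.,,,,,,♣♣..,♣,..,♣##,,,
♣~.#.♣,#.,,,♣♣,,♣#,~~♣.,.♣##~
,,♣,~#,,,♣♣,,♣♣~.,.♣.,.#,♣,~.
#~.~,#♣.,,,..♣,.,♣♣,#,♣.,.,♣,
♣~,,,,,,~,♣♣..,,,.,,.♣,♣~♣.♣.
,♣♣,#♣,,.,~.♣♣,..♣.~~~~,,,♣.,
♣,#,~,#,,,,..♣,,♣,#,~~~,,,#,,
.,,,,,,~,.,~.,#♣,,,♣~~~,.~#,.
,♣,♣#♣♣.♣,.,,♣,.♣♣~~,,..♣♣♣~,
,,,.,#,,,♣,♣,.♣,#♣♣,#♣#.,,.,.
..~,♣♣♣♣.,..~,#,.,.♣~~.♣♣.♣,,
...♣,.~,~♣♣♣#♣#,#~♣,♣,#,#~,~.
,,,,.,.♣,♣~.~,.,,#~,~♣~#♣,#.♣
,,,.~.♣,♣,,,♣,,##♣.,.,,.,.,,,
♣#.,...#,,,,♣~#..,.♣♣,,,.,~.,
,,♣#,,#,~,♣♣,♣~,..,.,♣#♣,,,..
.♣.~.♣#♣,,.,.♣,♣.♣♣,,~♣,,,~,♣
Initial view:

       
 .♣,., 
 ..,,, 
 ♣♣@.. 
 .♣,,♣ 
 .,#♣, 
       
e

       
.♣,.,♣ 
..,,,. 
♣♣,@.♣ 
.♣,,♣, 
.,#♣,, 
       

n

       
 ♣♣~., 
.♣,.,♣ 
..,@,. 
♣♣,..♣ 
.♣,,♣, 
.,#♣,, 

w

       
 ,♣♣~.,
 .♣,.,♣
 ..@,,.
 ♣♣,..♣
 .♣,,♣,
 .,#♣,,

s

 ,♣♣~.,
 .♣,.,♣
 ..,,,.
 ♣♣@..♣
 .♣,,♣,
 .,#♣,,
       

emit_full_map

,♣♣~.,
.♣,.,♣
..,,,.
♣♣@..♣
.♣,,♣,
.,#♣,,

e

,♣♣~., 
.♣,.,♣ 
..,,,. 
♣♣,@.♣ 
.♣,,♣, 
.,#♣,, 
       

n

       
,♣♣~., 
.♣,.,♣ 
..,@,. 
♣♣,..♣ 
.♣,,♣, 
.,#♣,, 

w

       
 ,♣♣~.,
 .♣,.,♣
 ..@,,.
 ♣♣,..♣
 .♣,,♣,
 .,#♣,,

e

       
,♣♣~., 
.♣,.,♣ 
..,@,. 
♣♣,..♣ 
.♣,,♣, 
.,#♣,, 


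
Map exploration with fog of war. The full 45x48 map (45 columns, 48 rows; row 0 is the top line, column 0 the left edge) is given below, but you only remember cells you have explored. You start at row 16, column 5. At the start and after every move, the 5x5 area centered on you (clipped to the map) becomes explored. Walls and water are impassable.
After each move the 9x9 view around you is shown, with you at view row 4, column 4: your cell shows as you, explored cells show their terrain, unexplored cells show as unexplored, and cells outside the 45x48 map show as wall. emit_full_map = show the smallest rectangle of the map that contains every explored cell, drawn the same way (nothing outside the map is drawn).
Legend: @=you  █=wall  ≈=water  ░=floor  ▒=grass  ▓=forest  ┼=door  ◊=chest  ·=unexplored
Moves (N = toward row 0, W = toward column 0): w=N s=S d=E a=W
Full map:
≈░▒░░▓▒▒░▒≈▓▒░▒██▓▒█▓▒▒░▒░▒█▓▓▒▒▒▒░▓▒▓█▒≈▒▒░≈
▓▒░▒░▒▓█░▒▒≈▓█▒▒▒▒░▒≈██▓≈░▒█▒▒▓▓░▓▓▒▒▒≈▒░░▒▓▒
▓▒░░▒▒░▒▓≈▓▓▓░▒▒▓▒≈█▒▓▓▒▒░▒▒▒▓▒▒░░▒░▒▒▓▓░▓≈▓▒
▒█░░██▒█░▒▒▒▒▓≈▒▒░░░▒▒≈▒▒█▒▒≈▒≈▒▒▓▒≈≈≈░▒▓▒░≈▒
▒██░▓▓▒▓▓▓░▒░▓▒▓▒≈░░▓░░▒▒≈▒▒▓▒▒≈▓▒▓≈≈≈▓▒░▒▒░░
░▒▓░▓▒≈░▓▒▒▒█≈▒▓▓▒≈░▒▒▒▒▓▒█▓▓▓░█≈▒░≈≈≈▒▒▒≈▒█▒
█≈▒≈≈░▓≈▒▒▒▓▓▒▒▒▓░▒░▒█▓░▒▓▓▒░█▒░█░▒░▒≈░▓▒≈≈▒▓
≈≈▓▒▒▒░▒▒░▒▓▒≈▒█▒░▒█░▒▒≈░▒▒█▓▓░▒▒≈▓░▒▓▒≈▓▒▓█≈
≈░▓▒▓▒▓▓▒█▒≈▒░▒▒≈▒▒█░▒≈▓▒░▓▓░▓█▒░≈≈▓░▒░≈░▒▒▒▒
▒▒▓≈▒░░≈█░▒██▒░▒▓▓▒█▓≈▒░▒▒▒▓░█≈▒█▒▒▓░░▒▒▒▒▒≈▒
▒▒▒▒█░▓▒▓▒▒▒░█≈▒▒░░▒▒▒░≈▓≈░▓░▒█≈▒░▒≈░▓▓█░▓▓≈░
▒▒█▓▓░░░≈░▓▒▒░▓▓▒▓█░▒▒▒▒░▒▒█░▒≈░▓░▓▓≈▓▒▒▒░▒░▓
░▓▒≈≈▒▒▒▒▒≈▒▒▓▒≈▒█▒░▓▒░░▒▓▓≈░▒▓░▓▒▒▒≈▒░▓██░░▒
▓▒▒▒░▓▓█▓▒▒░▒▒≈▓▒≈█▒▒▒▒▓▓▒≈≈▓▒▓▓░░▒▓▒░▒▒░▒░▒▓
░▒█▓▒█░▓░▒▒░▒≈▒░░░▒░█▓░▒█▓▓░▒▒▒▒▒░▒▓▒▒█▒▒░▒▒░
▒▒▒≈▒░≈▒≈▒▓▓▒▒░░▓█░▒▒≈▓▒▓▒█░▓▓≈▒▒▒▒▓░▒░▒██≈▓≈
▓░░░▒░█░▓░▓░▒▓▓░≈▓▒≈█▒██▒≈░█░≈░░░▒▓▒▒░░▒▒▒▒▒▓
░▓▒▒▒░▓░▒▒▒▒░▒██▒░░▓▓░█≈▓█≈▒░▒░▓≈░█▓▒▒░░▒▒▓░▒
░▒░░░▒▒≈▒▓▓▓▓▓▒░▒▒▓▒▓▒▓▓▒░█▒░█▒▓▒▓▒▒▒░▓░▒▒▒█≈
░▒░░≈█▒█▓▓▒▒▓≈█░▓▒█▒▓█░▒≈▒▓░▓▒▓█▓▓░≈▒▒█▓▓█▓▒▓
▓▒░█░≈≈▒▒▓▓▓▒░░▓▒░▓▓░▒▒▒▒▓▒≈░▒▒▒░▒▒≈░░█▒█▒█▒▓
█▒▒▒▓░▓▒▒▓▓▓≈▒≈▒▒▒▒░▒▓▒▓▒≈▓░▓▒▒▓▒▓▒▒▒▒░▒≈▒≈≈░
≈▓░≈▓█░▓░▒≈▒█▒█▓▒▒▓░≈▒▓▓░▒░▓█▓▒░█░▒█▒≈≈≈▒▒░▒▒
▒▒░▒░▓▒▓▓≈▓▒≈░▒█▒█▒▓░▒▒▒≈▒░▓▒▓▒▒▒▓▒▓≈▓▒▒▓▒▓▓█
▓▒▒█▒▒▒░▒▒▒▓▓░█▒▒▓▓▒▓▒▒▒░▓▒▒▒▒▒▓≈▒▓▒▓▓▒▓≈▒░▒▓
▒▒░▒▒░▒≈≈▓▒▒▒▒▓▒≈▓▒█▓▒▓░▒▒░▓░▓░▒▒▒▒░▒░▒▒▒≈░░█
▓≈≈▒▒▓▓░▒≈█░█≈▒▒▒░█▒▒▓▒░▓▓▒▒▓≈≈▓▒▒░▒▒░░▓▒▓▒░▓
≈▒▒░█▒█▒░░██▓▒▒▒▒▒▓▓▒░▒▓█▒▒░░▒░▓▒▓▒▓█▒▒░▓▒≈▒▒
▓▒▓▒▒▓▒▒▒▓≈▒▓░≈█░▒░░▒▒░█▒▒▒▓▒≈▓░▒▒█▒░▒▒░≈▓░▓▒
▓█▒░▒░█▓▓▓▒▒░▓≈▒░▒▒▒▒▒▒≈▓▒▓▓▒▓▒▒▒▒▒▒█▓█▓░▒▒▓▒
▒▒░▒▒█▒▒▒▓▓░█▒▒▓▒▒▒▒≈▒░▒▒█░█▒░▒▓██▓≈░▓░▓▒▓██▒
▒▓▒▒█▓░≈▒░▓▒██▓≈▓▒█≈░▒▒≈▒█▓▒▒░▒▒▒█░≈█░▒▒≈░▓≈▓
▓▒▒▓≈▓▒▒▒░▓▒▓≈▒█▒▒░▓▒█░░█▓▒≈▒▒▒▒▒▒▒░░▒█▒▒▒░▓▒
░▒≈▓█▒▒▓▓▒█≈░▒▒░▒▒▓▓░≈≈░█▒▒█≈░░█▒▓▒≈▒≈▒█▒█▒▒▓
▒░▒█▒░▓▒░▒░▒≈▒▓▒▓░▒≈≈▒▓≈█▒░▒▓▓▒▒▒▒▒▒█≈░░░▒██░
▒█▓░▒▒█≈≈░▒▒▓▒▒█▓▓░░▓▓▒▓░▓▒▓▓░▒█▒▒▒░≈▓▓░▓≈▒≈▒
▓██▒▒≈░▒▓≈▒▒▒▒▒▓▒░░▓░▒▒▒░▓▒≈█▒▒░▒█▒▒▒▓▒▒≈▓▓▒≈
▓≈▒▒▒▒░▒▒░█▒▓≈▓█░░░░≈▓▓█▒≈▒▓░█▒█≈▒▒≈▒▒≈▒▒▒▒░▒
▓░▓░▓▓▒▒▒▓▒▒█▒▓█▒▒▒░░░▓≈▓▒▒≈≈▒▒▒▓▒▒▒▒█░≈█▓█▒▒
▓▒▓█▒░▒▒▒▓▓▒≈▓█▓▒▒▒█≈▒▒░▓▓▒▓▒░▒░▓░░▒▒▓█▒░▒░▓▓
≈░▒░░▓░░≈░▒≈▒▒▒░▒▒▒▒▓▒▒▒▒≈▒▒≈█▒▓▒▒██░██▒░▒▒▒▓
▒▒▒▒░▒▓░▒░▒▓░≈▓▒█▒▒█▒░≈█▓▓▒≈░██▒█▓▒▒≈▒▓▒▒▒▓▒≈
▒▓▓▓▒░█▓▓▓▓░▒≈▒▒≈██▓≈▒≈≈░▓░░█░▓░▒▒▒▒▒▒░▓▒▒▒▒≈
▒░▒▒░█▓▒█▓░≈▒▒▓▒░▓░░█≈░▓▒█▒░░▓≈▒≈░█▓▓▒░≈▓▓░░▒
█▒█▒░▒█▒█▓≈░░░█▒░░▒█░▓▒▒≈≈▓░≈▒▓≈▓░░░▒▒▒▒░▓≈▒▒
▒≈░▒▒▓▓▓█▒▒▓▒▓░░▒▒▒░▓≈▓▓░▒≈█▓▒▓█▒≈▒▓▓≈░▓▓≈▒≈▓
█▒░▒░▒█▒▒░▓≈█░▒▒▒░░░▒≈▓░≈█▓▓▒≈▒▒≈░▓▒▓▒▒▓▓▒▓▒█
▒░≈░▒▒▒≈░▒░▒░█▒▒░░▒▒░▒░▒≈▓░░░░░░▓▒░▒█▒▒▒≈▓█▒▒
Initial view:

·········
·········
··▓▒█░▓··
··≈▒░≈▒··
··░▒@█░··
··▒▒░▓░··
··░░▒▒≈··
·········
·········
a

·········
·········
··█▓▒█░▓·
··▒≈▒░≈▒·
··░░@░█░·
··▒▒▒░▓░·
··░░░▒▒≈·
·········
·········

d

·········
·········
·█▓▒█░▓··
·▒≈▒░≈▒··
·░░▒@█░··
·▒▒▒░▓░··
·░░░▒▒≈··
·········
·········

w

·········
·········
··▒░▓▓█··
·█▓▒█░▓··
·▒≈▒@≈▒··
·░░▒░█░··
·▒▒▒░▓░··
·░░░▒▒≈··
·········

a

·········
·········
··▒▒░▓▓█·
··█▓▒█░▓·
··▒≈@░≈▒·
··░░▒░█░·
··▒▒▒░▓░·
··░░░▒▒≈·
·········

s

·········
··▒▒░▓▓█·
··█▓▒█░▓·
··▒≈▒░≈▒·
··░░@░█░·
··▒▒▒░▓░·
··░░░▒▒≈·
·········
·········

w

·········
·········
··▒▒░▓▓█·
··█▓▒█░▓·
··▒≈@░≈▒·
··░░▒░█░·
··▒▒▒░▓░·
··░░░▒▒≈·
·········

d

·········
·········
·▒▒░▓▓█··
·█▓▒█░▓··
·▒≈▒@≈▒··
·░░▒░█░··
·▒▒▒░▓░··
·░░░▒▒≈··
·········
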